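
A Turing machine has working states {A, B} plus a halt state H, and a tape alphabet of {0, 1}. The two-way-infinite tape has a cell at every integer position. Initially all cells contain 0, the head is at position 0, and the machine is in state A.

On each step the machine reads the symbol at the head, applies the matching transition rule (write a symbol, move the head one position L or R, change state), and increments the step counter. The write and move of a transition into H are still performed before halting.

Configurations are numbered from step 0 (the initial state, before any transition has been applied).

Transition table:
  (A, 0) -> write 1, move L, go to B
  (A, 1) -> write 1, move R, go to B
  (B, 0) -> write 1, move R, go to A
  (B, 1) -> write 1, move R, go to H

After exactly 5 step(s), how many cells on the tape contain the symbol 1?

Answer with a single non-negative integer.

Answer: 4

Derivation:
Step 1: in state A at pos 0, read 0 -> (A,0)->write 1,move L,goto B. Now: state=B, head=-1, tape[-2..1]=0010 (head:  ^)
Step 2: in state B at pos -1, read 0 -> (B,0)->write 1,move R,goto A. Now: state=A, head=0, tape[-2..1]=0110 (head:   ^)
Step 3: in state A at pos 0, read 1 -> (A,1)->write 1,move R,goto B. Now: state=B, head=1, tape[-2..2]=01100 (head:    ^)
Step 4: in state B at pos 1, read 0 -> (B,0)->write 1,move R,goto A. Now: state=A, head=2, tape[-2..3]=011100 (head:     ^)
Step 5: in state A at pos 2, read 0 -> (A,0)->write 1,move L,goto B. Now: state=B, head=1, tape[-2..3]=011110 (head:    ^)
Cells containing 1 after step 5: {-1, 0, 1, 2} -> 4 cell(s)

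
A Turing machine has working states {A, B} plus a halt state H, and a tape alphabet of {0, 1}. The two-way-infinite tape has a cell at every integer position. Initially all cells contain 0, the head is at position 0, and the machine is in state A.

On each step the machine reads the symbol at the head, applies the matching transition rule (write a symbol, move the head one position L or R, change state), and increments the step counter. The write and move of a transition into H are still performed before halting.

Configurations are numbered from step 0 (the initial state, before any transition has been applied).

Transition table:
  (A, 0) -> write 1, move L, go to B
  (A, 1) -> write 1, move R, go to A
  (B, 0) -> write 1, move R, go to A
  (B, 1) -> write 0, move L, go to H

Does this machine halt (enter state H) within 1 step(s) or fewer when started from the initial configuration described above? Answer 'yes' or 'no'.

Step 1: in state A at pos 0, read 0 -> (A,0)->write 1,move L,goto B. Now: state=B, head=-1, tape[-2..1]=0010 (head:  ^)
After 1 step(s): state = B (not H) -> not halted within 1 -> no

Answer: no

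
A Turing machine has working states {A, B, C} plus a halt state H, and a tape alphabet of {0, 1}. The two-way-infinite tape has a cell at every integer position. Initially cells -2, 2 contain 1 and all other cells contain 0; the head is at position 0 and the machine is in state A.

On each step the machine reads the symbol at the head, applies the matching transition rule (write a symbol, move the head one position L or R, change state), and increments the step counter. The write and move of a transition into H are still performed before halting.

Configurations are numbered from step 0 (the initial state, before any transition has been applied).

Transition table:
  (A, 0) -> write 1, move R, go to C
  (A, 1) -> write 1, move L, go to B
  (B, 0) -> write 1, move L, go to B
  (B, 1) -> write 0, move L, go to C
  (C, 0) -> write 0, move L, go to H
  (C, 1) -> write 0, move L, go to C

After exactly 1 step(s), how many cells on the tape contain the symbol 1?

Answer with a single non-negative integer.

Answer: 3

Derivation:
Step 1: in state A at pos 0, read 0 -> (A,0)->write 1,move R,goto C. Now: state=C, head=1, tape[-3..3]=0101010 (head:     ^)
Cells containing 1 after step 1: {-2, 0, 2} -> 3 cell(s)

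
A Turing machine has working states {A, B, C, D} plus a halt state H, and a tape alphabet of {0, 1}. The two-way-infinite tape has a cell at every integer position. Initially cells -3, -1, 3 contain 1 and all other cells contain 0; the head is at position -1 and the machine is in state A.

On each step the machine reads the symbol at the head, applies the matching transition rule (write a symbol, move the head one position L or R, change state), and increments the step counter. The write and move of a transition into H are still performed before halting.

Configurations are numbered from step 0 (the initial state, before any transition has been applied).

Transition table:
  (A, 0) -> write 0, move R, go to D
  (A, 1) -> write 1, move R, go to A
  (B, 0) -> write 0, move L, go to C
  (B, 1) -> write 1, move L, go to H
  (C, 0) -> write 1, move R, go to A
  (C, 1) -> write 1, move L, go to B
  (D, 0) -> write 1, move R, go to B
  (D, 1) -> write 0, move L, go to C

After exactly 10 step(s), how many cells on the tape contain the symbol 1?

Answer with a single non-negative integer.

Answer: 4

Derivation:
Step 1: in state A at pos -1, read 1 -> (A,1)->write 1,move R,goto A. Now: state=A, head=0, tape[-4..4]=010100010 (head:     ^)
Step 2: in state A at pos 0, read 0 -> (A,0)->write 0,move R,goto D. Now: state=D, head=1, tape[-4..4]=010100010 (head:      ^)
Step 3: in state D at pos 1, read 0 -> (D,0)->write 1,move R,goto B. Now: state=B, head=2, tape[-4..4]=010101010 (head:       ^)
Step 4: in state B at pos 2, read 0 -> (B,0)->write 0,move L,goto C. Now: state=C, head=1, tape[-4..4]=010101010 (head:      ^)
Step 5: in state C at pos 1, read 1 -> (C,1)->write 1,move L,goto B. Now: state=B, head=0, tape[-4..4]=010101010 (head:     ^)
Step 6: in state B at pos 0, read 0 -> (B,0)->write 0,move L,goto C. Now: state=C, head=-1, tape[-4..4]=010101010 (head:    ^)
Step 7: in state C at pos -1, read 1 -> (C,1)->write 1,move L,goto B. Now: state=B, head=-2, tape[-4..4]=010101010 (head:   ^)
Step 8: in state B at pos -2, read 0 -> (B,0)->write 0,move L,goto C. Now: state=C, head=-3, tape[-4..4]=010101010 (head:  ^)
Step 9: in state C at pos -3, read 1 -> (C,1)->write 1,move L,goto B. Now: state=B, head=-4, tape[-5..4]=0010101010 (head:  ^)
Step 10: in state B at pos -4, read 0 -> (B,0)->write 0,move L,goto C. Now: state=C, head=-5, tape[-6..4]=00010101010 (head:  ^)
Cells containing 1 after step 10: {-3, -1, 1, 3} -> 4 cell(s)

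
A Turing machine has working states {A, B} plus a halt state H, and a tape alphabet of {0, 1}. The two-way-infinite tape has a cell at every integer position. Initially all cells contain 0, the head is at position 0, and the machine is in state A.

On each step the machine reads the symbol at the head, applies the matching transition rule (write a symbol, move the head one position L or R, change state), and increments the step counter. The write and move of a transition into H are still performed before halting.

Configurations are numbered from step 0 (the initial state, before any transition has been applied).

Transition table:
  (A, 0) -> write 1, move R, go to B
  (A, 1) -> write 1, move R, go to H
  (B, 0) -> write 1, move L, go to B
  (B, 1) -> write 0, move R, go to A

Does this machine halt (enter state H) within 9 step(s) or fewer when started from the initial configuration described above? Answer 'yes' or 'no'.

Answer: yes

Derivation:
Step 1: in state A at pos 0, read 0 -> (A,0)->write 1,move R,goto B. Now: state=B, head=1, tape[-1..2]=0100 (head:   ^)
Step 2: in state B at pos 1, read 0 -> (B,0)->write 1,move L,goto B. Now: state=B, head=0, tape[-1..2]=0110 (head:  ^)
Step 3: in state B at pos 0, read 1 -> (B,1)->write 0,move R,goto A. Now: state=A, head=1, tape[-1..2]=0010 (head:   ^)
Step 4: in state A at pos 1, read 1 -> (A,1)->write 1,move R,goto H. Now: state=H, head=2, tape[-1..3]=00100 (head:    ^)
State H reached at step 4; 4 <= 9 -> yes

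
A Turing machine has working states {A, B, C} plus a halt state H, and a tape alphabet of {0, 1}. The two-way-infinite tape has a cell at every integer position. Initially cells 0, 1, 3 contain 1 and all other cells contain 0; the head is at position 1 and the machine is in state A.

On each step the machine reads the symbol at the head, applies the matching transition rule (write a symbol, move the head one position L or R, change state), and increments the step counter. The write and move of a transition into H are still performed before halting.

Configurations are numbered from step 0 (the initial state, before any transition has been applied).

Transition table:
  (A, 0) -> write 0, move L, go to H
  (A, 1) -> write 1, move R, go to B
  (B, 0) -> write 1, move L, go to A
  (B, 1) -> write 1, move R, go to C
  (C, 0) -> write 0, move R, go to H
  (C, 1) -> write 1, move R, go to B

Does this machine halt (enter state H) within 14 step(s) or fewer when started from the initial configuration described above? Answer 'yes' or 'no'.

Answer: yes

Derivation:
Step 1: in state A at pos 1, read 1 -> (A,1)->write 1,move R,goto B. Now: state=B, head=2, tape[-1..4]=011010 (head:    ^)
Step 2: in state B at pos 2, read 0 -> (B,0)->write 1,move L,goto A. Now: state=A, head=1, tape[-1..4]=011110 (head:   ^)
Step 3: in state A at pos 1, read 1 -> (A,1)->write 1,move R,goto B. Now: state=B, head=2, tape[-1..4]=011110 (head:    ^)
Step 4: in state B at pos 2, read 1 -> (B,1)->write 1,move R,goto C. Now: state=C, head=3, tape[-1..4]=011110 (head:     ^)
Step 5: in state C at pos 3, read 1 -> (C,1)->write 1,move R,goto B. Now: state=B, head=4, tape[-1..5]=0111100 (head:      ^)
Step 6: in state B at pos 4, read 0 -> (B,0)->write 1,move L,goto A. Now: state=A, head=3, tape[-1..5]=0111110 (head:     ^)
Step 7: in state A at pos 3, read 1 -> (A,1)->write 1,move R,goto B. Now: state=B, head=4, tape[-1..5]=0111110 (head:      ^)
Step 8: in state B at pos 4, read 1 -> (B,1)->write 1,move R,goto C. Now: state=C, head=5, tape[-1..6]=01111100 (head:       ^)
Step 9: in state C at pos 5, read 0 -> (C,0)->write 0,move R,goto H. Now: state=H, head=6, tape[-1..7]=011111000 (head:        ^)
State H reached at step 9; 9 <= 14 -> yes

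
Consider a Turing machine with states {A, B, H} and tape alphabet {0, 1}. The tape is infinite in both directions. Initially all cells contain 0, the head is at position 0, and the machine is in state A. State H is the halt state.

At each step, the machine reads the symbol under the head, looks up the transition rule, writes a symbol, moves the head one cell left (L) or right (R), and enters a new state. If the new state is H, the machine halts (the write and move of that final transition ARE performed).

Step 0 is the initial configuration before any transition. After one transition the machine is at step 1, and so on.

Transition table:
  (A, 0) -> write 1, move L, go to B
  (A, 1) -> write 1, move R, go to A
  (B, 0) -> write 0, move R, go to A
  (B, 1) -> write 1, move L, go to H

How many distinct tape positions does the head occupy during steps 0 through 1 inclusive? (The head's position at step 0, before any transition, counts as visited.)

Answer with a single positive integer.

Answer: 2

Derivation:
Step 1: in state A at pos 0, read 0 -> (A,0)->write 1,move L,goto B. Now: state=B, head=-1, tape[-2..1]=0010 (head:  ^)
Head positions at steps 0..1: starting at 0, distinct positions visited = {-1, 0} -> 2 position(s)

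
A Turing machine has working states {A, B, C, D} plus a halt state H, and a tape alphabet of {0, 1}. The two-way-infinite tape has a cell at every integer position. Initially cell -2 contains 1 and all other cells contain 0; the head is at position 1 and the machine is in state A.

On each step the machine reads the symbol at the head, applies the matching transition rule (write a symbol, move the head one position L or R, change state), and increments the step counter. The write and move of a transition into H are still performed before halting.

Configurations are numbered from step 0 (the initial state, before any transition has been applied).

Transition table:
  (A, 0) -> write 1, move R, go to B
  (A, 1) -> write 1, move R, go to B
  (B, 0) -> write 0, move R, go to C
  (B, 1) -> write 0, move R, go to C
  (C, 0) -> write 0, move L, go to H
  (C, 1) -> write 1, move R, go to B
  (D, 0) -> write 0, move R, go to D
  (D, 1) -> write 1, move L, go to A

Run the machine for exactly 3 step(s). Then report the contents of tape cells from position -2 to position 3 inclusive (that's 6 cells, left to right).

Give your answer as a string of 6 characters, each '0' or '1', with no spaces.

Step 1: in state A at pos 1, read 0 -> (A,0)->write 1,move R,goto B. Now: state=B, head=2, tape[-3..3]=0100100 (head:      ^)
Step 2: in state B at pos 2, read 0 -> (B,0)->write 0,move R,goto C. Now: state=C, head=3, tape[-3..4]=01001000 (head:       ^)
Step 3: in state C at pos 3, read 0 -> (C,0)->write 0,move L,goto H. Now: state=H, head=2, tape[-3..4]=01001000 (head:      ^)

Answer: 100100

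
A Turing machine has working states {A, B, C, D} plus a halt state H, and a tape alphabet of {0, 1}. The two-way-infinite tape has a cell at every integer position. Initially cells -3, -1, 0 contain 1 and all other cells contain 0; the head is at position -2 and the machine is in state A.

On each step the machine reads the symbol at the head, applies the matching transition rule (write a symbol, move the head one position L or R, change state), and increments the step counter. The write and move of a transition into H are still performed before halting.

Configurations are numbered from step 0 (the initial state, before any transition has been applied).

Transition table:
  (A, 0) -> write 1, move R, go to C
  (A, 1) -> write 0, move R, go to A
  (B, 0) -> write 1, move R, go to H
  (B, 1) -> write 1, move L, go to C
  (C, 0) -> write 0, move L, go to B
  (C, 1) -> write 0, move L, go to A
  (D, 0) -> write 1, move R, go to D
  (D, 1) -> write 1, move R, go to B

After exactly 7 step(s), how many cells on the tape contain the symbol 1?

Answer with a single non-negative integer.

Step 1: in state A at pos -2, read 0 -> (A,0)->write 1,move R,goto C. Now: state=C, head=-1, tape[-4..1]=011110 (head:    ^)
Step 2: in state C at pos -1, read 1 -> (C,1)->write 0,move L,goto A. Now: state=A, head=-2, tape[-4..1]=011010 (head:   ^)
Step 3: in state A at pos -2, read 1 -> (A,1)->write 0,move R,goto A. Now: state=A, head=-1, tape[-4..1]=010010 (head:    ^)
Step 4: in state A at pos -1, read 0 -> (A,0)->write 1,move R,goto C. Now: state=C, head=0, tape[-4..1]=010110 (head:     ^)
Step 5: in state C at pos 0, read 1 -> (C,1)->write 0,move L,goto A. Now: state=A, head=-1, tape[-4..1]=010100 (head:    ^)
Step 6: in state A at pos -1, read 1 -> (A,1)->write 0,move R,goto A. Now: state=A, head=0, tape[-4..1]=010000 (head:     ^)
Step 7: in state A at pos 0, read 0 -> (A,0)->write 1,move R,goto C. Now: state=C, head=1, tape[-4..2]=0100100 (head:      ^)
Cells containing 1 after step 7: {-3, 0} -> 2 cell(s)

Answer: 2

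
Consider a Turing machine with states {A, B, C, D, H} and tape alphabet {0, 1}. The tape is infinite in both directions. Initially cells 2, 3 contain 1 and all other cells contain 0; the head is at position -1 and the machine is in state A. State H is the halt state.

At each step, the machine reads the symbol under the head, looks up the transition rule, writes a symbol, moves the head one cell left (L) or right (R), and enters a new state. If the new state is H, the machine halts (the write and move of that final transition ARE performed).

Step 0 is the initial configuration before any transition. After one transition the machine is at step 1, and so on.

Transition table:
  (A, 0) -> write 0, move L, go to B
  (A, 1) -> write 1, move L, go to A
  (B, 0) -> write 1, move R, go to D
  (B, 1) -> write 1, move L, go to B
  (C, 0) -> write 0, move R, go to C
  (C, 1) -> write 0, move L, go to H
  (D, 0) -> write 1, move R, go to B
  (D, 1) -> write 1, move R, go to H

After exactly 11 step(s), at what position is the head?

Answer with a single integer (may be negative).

Answer: -2

Derivation:
Step 1: in state A at pos -1, read 0 -> (A,0)->write 0,move L,goto B. Now: state=B, head=-2, tape[-3..4]=00000110 (head:  ^)
Step 2: in state B at pos -2, read 0 -> (B,0)->write 1,move R,goto D. Now: state=D, head=-1, tape[-3..4]=01000110 (head:   ^)
Step 3: in state D at pos -1, read 0 -> (D,0)->write 1,move R,goto B. Now: state=B, head=0, tape[-3..4]=01100110 (head:    ^)
Step 4: in state B at pos 0, read 0 -> (B,0)->write 1,move R,goto D. Now: state=D, head=1, tape[-3..4]=01110110 (head:     ^)
Step 5: in state D at pos 1, read 0 -> (D,0)->write 1,move R,goto B. Now: state=B, head=2, tape[-3..4]=01111110 (head:      ^)
Step 6: in state B at pos 2, read 1 -> (B,1)->write 1,move L,goto B. Now: state=B, head=1, tape[-3..4]=01111110 (head:     ^)
Step 7: in state B at pos 1, read 1 -> (B,1)->write 1,move L,goto B. Now: state=B, head=0, tape[-3..4]=01111110 (head:    ^)
Step 8: in state B at pos 0, read 1 -> (B,1)->write 1,move L,goto B. Now: state=B, head=-1, tape[-3..4]=01111110 (head:   ^)
Step 9: in state B at pos -1, read 1 -> (B,1)->write 1,move L,goto B. Now: state=B, head=-2, tape[-3..4]=01111110 (head:  ^)
Step 10: in state B at pos -2, read 1 -> (B,1)->write 1,move L,goto B. Now: state=B, head=-3, tape[-4..4]=001111110 (head:  ^)
Step 11: in state B at pos -3, read 0 -> (B,0)->write 1,move R,goto D. Now: state=D, head=-2, tape[-4..4]=011111110 (head:   ^)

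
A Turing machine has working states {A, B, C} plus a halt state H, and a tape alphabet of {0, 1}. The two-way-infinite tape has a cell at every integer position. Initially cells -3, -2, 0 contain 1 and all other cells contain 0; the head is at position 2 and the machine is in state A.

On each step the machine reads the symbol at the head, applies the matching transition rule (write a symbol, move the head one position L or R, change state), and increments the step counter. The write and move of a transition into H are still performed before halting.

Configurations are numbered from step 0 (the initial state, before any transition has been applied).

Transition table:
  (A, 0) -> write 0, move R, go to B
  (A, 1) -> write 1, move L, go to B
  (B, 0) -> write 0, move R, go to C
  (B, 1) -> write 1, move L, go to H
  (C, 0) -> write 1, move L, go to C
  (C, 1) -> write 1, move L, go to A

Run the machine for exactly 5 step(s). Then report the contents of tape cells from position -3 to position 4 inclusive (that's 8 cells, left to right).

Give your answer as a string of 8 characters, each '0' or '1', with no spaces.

Answer: 11010111

Derivation:
Step 1: in state A at pos 2, read 0 -> (A,0)->write 0,move R,goto B. Now: state=B, head=3, tape[-4..4]=011010000 (head:        ^)
Step 2: in state B at pos 3, read 0 -> (B,0)->write 0,move R,goto C. Now: state=C, head=4, tape[-4..5]=0110100000 (head:         ^)
Step 3: in state C at pos 4, read 0 -> (C,0)->write 1,move L,goto C. Now: state=C, head=3, tape[-4..5]=0110100010 (head:        ^)
Step 4: in state C at pos 3, read 0 -> (C,0)->write 1,move L,goto C. Now: state=C, head=2, tape[-4..5]=0110100110 (head:       ^)
Step 5: in state C at pos 2, read 0 -> (C,0)->write 1,move L,goto C. Now: state=C, head=1, tape[-4..5]=0110101110 (head:      ^)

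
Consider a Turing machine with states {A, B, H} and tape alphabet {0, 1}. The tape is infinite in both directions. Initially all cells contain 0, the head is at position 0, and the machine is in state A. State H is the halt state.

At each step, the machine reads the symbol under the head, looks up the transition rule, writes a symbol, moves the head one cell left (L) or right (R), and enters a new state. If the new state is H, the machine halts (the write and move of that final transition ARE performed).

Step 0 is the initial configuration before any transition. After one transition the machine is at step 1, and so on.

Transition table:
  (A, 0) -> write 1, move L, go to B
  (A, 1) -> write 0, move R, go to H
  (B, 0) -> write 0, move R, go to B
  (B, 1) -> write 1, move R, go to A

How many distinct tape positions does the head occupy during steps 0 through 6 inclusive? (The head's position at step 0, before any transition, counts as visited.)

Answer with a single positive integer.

Answer: 4

Derivation:
Step 1: in state A at pos 0, read 0 -> (A,0)->write 1,move L,goto B. Now: state=B, head=-1, tape[-2..1]=0010 (head:  ^)
Step 2: in state B at pos -1, read 0 -> (B,0)->write 0,move R,goto B. Now: state=B, head=0, tape[-2..1]=0010 (head:   ^)
Step 3: in state B at pos 0, read 1 -> (B,1)->write 1,move R,goto A. Now: state=A, head=1, tape[-2..2]=00100 (head:    ^)
Step 4: in state A at pos 1, read 0 -> (A,0)->write 1,move L,goto B. Now: state=B, head=0, tape[-2..2]=00110 (head:   ^)
Step 5: in state B at pos 0, read 1 -> (B,1)->write 1,move R,goto A. Now: state=A, head=1, tape[-2..2]=00110 (head:    ^)
Step 6: in state A at pos 1, read 1 -> (A,1)->write 0,move R,goto H. Now: state=H, head=2, tape[-2..3]=001000 (head:     ^)
Head positions at steps 0..6: starting at 0, distinct positions visited = {-1, 0, 1, 2} -> 4 position(s)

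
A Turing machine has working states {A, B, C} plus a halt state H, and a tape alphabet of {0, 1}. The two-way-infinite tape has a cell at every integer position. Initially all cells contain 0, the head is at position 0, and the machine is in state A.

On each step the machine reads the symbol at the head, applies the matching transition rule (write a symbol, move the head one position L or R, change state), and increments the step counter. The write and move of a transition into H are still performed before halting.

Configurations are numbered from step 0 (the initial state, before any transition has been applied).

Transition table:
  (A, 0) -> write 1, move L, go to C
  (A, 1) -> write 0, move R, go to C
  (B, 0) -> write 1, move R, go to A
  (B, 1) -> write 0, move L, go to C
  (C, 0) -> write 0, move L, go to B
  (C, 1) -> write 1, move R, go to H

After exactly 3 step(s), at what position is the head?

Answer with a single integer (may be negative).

Answer: -1

Derivation:
Step 1: in state A at pos 0, read 0 -> (A,0)->write 1,move L,goto C. Now: state=C, head=-1, tape[-2..1]=0010 (head:  ^)
Step 2: in state C at pos -1, read 0 -> (C,0)->write 0,move L,goto B. Now: state=B, head=-2, tape[-3..1]=00010 (head:  ^)
Step 3: in state B at pos -2, read 0 -> (B,0)->write 1,move R,goto A. Now: state=A, head=-1, tape[-3..1]=01010 (head:   ^)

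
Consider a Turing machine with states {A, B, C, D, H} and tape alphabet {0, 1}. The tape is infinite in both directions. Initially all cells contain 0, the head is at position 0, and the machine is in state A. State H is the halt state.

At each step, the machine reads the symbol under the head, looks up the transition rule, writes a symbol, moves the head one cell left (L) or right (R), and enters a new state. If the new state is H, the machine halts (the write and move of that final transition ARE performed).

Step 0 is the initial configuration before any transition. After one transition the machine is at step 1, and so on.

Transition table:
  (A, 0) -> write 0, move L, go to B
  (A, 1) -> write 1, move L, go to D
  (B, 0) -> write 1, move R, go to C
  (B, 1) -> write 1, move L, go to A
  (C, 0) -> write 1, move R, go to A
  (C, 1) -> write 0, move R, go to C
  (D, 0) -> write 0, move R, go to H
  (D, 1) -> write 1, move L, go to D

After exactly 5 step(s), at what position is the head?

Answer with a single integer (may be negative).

Answer: -1

Derivation:
Step 1: in state A at pos 0, read 0 -> (A,0)->write 0,move L,goto B. Now: state=B, head=-1, tape[-2..1]=0000 (head:  ^)
Step 2: in state B at pos -1, read 0 -> (B,0)->write 1,move R,goto C. Now: state=C, head=0, tape[-2..1]=0100 (head:   ^)
Step 3: in state C at pos 0, read 0 -> (C,0)->write 1,move R,goto A. Now: state=A, head=1, tape[-2..2]=01100 (head:    ^)
Step 4: in state A at pos 1, read 0 -> (A,0)->write 0,move L,goto B. Now: state=B, head=0, tape[-2..2]=01100 (head:   ^)
Step 5: in state B at pos 0, read 1 -> (B,1)->write 1,move L,goto A. Now: state=A, head=-1, tape[-2..2]=01100 (head:  ^)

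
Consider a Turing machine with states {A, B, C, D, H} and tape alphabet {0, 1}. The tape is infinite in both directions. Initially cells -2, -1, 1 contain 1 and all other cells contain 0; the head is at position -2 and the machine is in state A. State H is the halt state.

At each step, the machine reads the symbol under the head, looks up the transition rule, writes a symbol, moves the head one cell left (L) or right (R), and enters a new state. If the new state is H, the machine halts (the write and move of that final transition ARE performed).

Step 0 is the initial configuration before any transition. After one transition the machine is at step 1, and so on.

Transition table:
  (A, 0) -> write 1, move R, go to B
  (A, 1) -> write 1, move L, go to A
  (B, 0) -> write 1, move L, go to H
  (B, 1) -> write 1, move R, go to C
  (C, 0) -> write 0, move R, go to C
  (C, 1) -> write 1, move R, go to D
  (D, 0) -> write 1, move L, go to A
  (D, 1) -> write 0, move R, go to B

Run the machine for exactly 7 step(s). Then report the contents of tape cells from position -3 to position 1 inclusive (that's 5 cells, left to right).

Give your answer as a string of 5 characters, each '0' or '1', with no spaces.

Answer: 11111

Derivation:
Step 1: in state A at pos -2, read 1 -> (A,1)->write 1,move L,goto A. Now: state=A, head=-3, tape[-4..2]=0011010 (head:  ^)
Step 2: in state A at pos -3, read 0 -> (A,0)->write 1,move R,goto B. Now: state=B, head=-2, tape[-4..2]=0111010 (head:   ^)
Step 3: in state B at pos -2, read 1 -> (B,1)->write 1,move R,goto C. Now: state=C, head=-1, tape[-4..2]=0111010 (head:    ^)
Step 4: in state C at pos -1, read 1 -> (C,1)->write 1,move R,goto D. Now: state=D, head=0, tape[-4..2]=0111010 (head:     ^)
Step 5: in state D at pos 0, read 0 -> (D,0)->write 1,move L,goto A. Now: state=A, head=-1, tape[-4..2]=0111110 (head:    ^)
Step 6: in state A at pos -1, read 1 -> (A,1)->write 1,move L,goto A. Now: state=A, head=-2, tape[-4..2]=0111110 (head:   ^)
Step 7: in state A at pos -2, read 1 -> (A,1)->write 1,move L,goto A. Now: state=A, head=-3, tape[-4..2]=0111110 (head:  ^)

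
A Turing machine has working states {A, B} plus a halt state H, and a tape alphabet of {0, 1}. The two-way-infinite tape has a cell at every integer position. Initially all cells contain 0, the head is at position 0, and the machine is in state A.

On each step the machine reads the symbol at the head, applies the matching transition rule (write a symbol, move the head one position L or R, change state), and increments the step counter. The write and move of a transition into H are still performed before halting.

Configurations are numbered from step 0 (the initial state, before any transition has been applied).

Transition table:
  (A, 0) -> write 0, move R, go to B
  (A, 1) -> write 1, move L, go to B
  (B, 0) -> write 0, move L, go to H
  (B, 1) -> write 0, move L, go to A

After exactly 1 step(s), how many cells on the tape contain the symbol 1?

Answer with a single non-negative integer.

Answer: 0

Derivation:
Step 1: in state A at pos 0, read 0 -> (A,0)->write 0,move R,goto B. Now: state=B, head=1, tape[-1..2]=0000 (head:   ^)
No cell contains 1 after step 1 -> 0 cell(s)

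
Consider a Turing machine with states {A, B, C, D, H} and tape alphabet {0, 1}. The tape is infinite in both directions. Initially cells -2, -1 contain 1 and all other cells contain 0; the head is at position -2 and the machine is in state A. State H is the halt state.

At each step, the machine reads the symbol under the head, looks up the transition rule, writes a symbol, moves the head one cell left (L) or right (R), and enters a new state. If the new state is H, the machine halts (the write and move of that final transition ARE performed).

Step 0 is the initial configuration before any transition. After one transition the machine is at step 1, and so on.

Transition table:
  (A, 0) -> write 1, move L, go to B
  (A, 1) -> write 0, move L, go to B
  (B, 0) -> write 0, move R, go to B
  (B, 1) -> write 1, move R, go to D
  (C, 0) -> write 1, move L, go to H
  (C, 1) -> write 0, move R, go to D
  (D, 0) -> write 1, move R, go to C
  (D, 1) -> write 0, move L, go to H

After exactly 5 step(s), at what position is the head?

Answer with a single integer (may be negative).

Step 1: in state A at pos -2, read 1 -> (A,1)->write 0,move L,goto B. Now: state=B, head=-3, tape[-4..0]=00010 (head:  ^)
Step 2: in state B at pos -3, read 0 -> (B,0)->write 0,move R,goto B. Now: state=B, head=-2, tape[-4..0]=00010 (head:   ^)
Step 3: in state B at pos -2, read 0 -> (B,0)->write 0,move R,goto B. Now: state=B, head=-1, tape[-4..0]=00010 (head:    ^)
Step 4: in state B at pos -1, read 1 -> (B,1)->write 1,move R,goto D. Now: state=D, head=0, tape[-4..1]=000100 (head:     ^)
Step 5: in state D at pos 0, read 0 -> (D,0)->write 1,move R,goto C. Now: state=C, head=1, tape[-4..2]=0001100 (head:      ^)

Answer: 1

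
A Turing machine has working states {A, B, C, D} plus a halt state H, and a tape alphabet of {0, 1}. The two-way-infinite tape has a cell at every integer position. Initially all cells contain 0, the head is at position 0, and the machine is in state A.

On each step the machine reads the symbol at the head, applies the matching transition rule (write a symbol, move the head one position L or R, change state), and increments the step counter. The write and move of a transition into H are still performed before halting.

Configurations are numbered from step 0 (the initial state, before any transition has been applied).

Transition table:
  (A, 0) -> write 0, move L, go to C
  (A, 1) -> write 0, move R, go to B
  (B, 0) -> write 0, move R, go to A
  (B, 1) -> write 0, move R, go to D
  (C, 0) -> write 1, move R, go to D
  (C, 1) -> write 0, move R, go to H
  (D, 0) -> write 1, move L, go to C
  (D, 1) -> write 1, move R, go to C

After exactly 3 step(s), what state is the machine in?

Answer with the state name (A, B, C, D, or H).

Answer: C

Derivation:
Step 1: in state A at pos 0, read 0 -> (A,0)->write 0,move L,goto C. Now: state=C, head=-1, tape[-2..1]=0000 (head:  ^)
Step 2: in state C at pos -1, read 0 -> (C,0)->write 1,move R,goto D. Now: state=D, head=0, tape[-2..1]=0100 (head:   ^)
Step 3: in state D at pos 0, read 0 -> (D,0)->write 1,move L,goto C. Now: state=C, head=-1, tape[-2..1]=0110 (head:  ^)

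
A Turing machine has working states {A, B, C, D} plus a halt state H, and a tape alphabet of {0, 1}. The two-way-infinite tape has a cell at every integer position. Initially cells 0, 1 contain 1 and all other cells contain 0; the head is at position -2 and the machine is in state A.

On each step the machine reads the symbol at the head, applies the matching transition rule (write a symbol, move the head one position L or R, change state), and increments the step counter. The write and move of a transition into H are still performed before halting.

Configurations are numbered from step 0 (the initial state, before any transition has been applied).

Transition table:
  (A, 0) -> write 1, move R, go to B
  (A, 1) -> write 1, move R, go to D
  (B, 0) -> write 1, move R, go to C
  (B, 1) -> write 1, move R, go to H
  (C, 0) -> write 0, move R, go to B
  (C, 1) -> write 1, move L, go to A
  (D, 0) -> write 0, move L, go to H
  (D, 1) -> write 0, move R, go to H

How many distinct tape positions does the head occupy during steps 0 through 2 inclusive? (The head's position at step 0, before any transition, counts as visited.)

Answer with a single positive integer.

Answer: 3

Derivation:
Step 1: in state A at pos -2, read 0 -> (A,0)->write 1,move R,goto B. Now: state=B, head=-1, tape[-3..2]=010110 (head:   ^)
Step 2: in state B at pos -1, read 0 -> (B,0)->write 1,move R,goto C. Now: state=C, head=0, tape[-3..2]=011110 (head:    ^)
Head positions at steps 0..2: starting at -2, distinct positions visited = {-2, -1, 0} -> 3 position(s)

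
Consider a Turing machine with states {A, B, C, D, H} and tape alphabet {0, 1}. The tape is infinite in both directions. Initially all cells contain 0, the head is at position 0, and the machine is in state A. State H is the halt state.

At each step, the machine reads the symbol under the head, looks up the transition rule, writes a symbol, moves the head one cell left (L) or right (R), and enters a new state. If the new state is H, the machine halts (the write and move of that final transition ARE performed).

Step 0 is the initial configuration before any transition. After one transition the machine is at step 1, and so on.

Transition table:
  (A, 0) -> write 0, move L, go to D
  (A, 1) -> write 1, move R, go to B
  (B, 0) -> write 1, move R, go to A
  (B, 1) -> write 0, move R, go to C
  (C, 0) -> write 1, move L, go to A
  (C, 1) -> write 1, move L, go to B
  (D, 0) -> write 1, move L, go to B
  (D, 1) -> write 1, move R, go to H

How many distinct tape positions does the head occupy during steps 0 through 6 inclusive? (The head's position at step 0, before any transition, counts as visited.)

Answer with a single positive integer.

Answer: 4

Derivation:
Step 1: in state A at pos 0, read 0 -> (A,0)->write 0,move L,goto D. Now: state=D, head=-1, tape[-2..1]=0000 (head:  ^)
Step 2: in state D at pos -1, read 0 -> (D,0)->write 1,move L,goto B. Now: state=B, head=-2, tape[-3..1]=00100 (head:  ^)
Step 3: in state B at pos -2, read 0 -> (B,0)->write 1,move R,goto A. Now: state=A, head=-1, tape[-3..1]=01100 (head:   ^)
Step 4: in state A at pos -1, read 1 -> (A,1)->write 1,move R,goto B. Now: state=B, head=0, tape[-3..1]=01100 (head:    ^)
Step 5: in state B at pos 0, read 0 -> (B,0)->write 1,move R,goto A. Now: state=A, head=1, tape[-3..2]=011100 (head:     ^)
Step 6: in state A at pos 1, read 0 -> (A,0)->write 0,move L,goto D. Now: state=D, head=0, tape[-3..2]=011100 (head:    ^)
Head positions at steps 0..6: starting at 0, distinct positions visited = {-2, -1, 0, 1} -> 4 position(s)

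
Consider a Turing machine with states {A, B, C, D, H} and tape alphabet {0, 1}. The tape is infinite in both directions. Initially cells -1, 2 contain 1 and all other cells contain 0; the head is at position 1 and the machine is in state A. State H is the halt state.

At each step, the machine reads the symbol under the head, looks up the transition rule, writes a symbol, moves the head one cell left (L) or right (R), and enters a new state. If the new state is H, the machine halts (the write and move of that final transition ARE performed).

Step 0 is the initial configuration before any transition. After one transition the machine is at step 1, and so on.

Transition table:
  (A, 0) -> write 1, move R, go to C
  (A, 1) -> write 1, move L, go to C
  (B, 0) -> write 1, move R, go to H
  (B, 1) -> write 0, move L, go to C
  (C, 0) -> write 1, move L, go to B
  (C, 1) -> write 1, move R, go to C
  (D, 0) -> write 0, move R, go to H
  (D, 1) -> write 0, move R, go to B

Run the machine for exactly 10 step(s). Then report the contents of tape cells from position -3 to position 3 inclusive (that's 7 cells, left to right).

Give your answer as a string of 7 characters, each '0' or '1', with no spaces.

Answer: 0101011

Derivation:
Step 1: in state A at pos 1, read 0 -> (A,0)->write 1,move R,goto C. Now: state=C, head=2, tape[-2..3]=010110 (head:     ^)
Step 2: in state C at pos 2, read 1 -> (C,1)->write 1,move R,goto C. Now: state=C, head=3, tape[-2..4]=0101100 (head:      ^)
Step 3: in state C at pos 3, read 0 -> (C,0)->write 1,move L,goto B. Now: state=B, head=2, tape[-2..4]=0101110 (head:     ^)
Step 4: in state B at pos 2, read 1 -> (B,1)->write 0,move L,goto C. Now: state=C, head=1, tape[-2..4]=0101010 (head:    ^)
Step 5: in state C at pos 1, read 1 -> (C,1)->write 1,move R,goto C. Now: state=C, head=2, tape[-2..4]=0101010 (head:     ^)
Step 6: in state C at pos 2, read 0 -> (C,0)->write 1,move L,goto B. Now: state=B, head=1, tape[-2..4]=0101110 (head:    ^)
Step 7: in state B at pos 1, read 1 -> (B,1)->write 0,move L,goto C. Now: state=C, head=0, tape[-2..4]=0100110 (head:   ^)
Step 8: in state C at pos 0, read 0 -> (C,0)->write 1,move L,goto B. Now: state=B, head=-1, tape[-2..4]=0110110 (head:  ^)
Step 9: in state B at pos -1, read 1 -> (B,1)->write 0,move L,goto C. Now: state=C, head=-2, tape[-3..4]=00010110 (head:  ^)
Step 10: in state C at pos -2, read 0 -> (C,0)->write 1,move L,goto B. Now: state=B, head=-3, tape[-4..4]=001010110 (head:  ^)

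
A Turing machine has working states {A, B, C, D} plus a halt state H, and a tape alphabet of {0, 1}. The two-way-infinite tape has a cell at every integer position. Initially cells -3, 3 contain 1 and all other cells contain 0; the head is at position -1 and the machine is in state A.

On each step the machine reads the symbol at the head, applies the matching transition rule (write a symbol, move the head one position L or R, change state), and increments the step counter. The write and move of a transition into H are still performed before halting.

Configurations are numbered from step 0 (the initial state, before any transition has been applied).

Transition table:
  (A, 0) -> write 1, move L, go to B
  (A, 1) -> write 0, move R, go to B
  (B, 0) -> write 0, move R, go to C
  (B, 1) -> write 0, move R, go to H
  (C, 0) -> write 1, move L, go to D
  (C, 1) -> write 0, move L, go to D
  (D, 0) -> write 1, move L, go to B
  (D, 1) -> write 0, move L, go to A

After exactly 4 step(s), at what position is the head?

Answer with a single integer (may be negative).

Answer: -3

Derivation:
Step 1: in state A at pos -1, read 0 -> (A,0)->write 1,move L,goto B. Now: state=B, head=-2, tape[-4..4]=010100010 (head:   ^)
Step 2: in state B at pos -2, read 0 -> (B,0)->write 0,move R,goto C. Now: state=C, head=-1, tape[-4..4]=010100010 (head:    ^)
Step 3: in state C at pos -1, read 1 -> (C,1)->write 0,move L,goto D. Now: state=D, head=-2, tape[-4..4]=010000010 (head:   ^)
Step 4: in state D at pos -2, read 0 -> (D,0)->write 1,move L,goto B. Now: state=B, head=-3, tape[-4..4]=011000010 (head:  ^)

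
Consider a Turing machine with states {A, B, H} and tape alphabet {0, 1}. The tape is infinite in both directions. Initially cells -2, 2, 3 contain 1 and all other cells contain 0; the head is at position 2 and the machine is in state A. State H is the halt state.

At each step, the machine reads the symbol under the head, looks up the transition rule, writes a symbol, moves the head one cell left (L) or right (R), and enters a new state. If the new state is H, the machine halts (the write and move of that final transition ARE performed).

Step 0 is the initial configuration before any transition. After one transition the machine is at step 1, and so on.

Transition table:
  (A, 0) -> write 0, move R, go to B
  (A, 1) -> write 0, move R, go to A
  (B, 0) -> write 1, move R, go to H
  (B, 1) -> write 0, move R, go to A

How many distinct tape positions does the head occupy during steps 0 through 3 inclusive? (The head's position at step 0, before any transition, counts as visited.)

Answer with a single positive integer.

Answer: 4

Derivation:
Step 1: in state A at pos 2, read 1 -> (A,1)->write 0,move R,goto A. Now: state=A, head=3, tape[-3..4]=01000010 (head:       ^)
Step 2: in state A at pos 3, read 1 -> (A,1)->write 0,move R,goto A. Now: state=A, head=4, tape[-3..5]=010000000 (head:        ^)
Step 3: in state A at pos 4, read 0 -> (A,0)->write 0,move R,goto B. Now: state=B, head=5, tape[-3..6]=0100000000 (head:         ^)
Head positions at steps 0..3: starting at 2, distinct positions visited = {2, 3, 4, 5} -> 4 position(s)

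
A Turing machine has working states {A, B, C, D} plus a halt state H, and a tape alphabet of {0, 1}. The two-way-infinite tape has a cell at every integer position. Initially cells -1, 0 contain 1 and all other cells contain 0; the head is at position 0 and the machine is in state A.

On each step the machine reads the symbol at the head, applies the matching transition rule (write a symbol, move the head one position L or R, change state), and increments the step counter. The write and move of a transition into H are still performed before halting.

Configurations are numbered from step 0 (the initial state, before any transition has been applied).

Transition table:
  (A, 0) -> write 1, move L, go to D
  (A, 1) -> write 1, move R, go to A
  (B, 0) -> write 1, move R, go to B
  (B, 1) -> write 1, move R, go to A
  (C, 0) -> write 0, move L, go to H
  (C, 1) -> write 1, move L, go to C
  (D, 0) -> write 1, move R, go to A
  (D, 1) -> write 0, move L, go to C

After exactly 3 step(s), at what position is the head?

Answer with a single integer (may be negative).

Answer: -1

Derivation:
Step 1: in state A at pos 0, read 1 -> (A,1)->write 1,move R,goto A. Now: state=A, head=1, tape[-2..2]=01100 (head:    ^)
Step 2: in state A at pos 1, read 0 -> (A,0)->write 1,move L,goto D. Now: state=D, head=0, tape[-2..2]=01110 (head:   ^)
Step 3: in state D at pos 0, read 1 -> (D,1)->write 0,move L,goto C. Now: state=C, head=-1, tape[-2..2]=01010 (head:  ^)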